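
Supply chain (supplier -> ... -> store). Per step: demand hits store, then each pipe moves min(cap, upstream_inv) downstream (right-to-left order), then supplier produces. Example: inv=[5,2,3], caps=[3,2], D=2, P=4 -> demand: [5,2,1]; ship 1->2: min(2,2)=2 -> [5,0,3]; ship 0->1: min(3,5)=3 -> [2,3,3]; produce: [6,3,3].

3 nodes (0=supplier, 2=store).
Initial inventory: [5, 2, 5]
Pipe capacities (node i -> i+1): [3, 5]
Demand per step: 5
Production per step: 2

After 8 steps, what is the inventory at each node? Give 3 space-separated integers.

Step 1: demand=5,sold=5 ship[1->2]=2 ship[0->1]=3 prod=2 -> inv=[4 3 2]
Step 2: demand=5,sold=2 ship[1->2]=3 ship[0->1]=3 prod=2 -> inv=[3 3 3]
Step 3: demand=5,sold=3 ship[1->2]=3 ship[0->1]=3 prod=2 -> inv=[2 3 3]
Step 4: demand=5,sold=3 ship[1->2]=3 ship[0->1]=2 prod=2 -> inv=[2 2 3]
Step 5: demand=5,sold=3 ship[1->2]=2 ship[0->1]=2 prod=2 -> inv=[2 2 2]
Step 6: demand=5,sold=2 ship[1->2]=2 ship[0->1]=2 prod=2 -> inv=[2 2 2]
Step 7: demand=5,sold=2 ship[1->2]=2 ship[0->1]=2 prod=2 -> inv=[2 2 2]
Step 8: demand=5,sold=2 ship[1->2]=2 ship[0->1]=2 prod=2 -> inv=[2 2 2]

2 2 2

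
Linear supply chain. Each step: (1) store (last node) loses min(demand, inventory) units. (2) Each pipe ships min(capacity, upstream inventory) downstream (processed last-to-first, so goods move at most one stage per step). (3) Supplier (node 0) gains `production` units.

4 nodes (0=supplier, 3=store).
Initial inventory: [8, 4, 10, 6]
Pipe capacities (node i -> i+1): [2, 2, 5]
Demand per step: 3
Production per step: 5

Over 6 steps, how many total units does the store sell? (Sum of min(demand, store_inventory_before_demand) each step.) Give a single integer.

Step 1: sold=3 (running total=3) -> [11 4 7 8]
Step 2: sold=3 (running total=6) -> [14 4 4 10]
Step 3: sold=3 (running total=9) -> [17 4 2 11]
Step 4: sold=3 (running total=12) -> [20 4 2 10]
Step 5: sold=3 (running total=15) -> [23 4 2 9]
Step 6: sold=3 (running total=18) -> [26 4 2 8]

Answer: 18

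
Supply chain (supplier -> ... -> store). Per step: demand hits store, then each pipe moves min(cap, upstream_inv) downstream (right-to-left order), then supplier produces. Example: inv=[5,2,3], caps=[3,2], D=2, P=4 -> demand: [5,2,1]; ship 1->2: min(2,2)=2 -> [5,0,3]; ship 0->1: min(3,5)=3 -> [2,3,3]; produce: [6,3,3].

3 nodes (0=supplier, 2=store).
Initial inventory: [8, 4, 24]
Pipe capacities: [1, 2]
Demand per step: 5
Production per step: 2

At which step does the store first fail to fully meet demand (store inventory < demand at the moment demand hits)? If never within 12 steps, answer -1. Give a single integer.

Step 1: demand=5,sold=5 ship[1->2]=2 ship[0->1]=1 prod=2 -> [9 3 21]
Step 2: demand=5,sold=5 ship[1->2]=2 ship[0->1]=1 prod=2 -> [10 2 18]
Step 3: demand=5,sold=5 ship[1->2]=2 ship[0->1]=1 prod=2 -> [11 1 15]
Step 4: demand=5,sold=5 ship[1->2]=1 ship[0->1]=1 prod=2 -> [12 1 11]
Step 5: demand=5,sold=5 ship[1->2]=1 ship[0->1]=1 prod=2 -> [13 1 7]
Step 6: demand=5,sold=5 ship[1->2]=1 ship[0->1]=1 prod=2 -> [14 1 3]
Step 7: demand=5,sold=3 ship[1->2]=1 ship[0->1]=1 prod=2 -> [15 1 1]
Step 8: demand=5,sold=1 ship[1->2]=1 ship[0->1]=1 prod=2 -> [16 1 1]
Step 9: demand=5,sold=1 ship[1->2]=1 ship[0->1]=1 prod=2 -> [17 1 1]
Step 10: demand=5,sold=1 ship[1->2]=1 ship[0->1]=1 prod=2 -> [18 1 1]
Step 11: demand=5,sold=1 ship[1->2]=1 ship[0->1]=1 prod=2 -> [19 1 1]
Step 12: demand=5,sold=1 ship[1->2]=1 ship[0->1]=1 prod=2 -> [20 1 1]
First stockout at step 7

7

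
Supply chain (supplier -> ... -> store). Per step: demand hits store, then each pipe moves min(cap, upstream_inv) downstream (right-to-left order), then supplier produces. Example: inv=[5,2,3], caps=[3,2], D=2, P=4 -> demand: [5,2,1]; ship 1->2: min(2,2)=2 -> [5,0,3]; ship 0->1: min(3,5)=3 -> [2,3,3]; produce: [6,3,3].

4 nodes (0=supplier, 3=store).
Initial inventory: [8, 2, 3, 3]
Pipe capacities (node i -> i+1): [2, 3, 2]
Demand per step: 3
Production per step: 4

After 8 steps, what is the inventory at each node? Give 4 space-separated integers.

Step 1: demand=3,sold=3 ship[2->3]=2 ship[1->2]=2 ship[0->1]=2 prod=4 -> inv=[10 2 3 2]
Step 2: demand=3,sold=2 ship[2->3]=2 ship[1->2]=2 ship[0->1]=2 prod=4 -> inv=[12 2 3 2]
Step 3: demand=3,sold=2 ship[2->3]=2 ship[1->2]=2 ship[0->1]=2 prod=4 -> inv=[14 2 3 2]
Step 4: demand=3,sold=2 ship[2->3]=2 ship[1->2]=2 ship[0->1]=2 prod=4 -> inv=[16 2 3 2]
Step 5: demand=3,sold=2 ship[2->3]=2 ship[1->2]=2 ship[0->1]=2 prod=4 -> inv=[18 2 3 2]
Step 6: demand=3,sold=2 ship[2->3]=2 ship[1->2]=2 ship[0->1]=2 prod=4 -> inv=[20 2 3 2]
Step 7: demand=3,sold=2 ship[2->3]=2 ship[1->2]=2 ship[0->1]=2 prod=4 -> inv=[22 2 3 2]
Step 8: demand=3,sold=2 ship[2->3]=2 ship[1->2]=2 ship[0->1]=2 prod=4 -> inv=[24 2 3 2]

24 2 3 2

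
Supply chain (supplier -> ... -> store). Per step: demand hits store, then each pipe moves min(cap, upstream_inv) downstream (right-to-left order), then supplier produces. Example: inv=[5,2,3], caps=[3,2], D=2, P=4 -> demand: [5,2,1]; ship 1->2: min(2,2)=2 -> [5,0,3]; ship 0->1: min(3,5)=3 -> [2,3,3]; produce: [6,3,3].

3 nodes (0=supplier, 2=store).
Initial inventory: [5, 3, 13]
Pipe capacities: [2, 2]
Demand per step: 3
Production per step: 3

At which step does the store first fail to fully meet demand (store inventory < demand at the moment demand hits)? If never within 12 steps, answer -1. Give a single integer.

Step 1: demand=3,sold=3 ship[1->2]=2 ship[0->1]=2 prod=3 -> [6 3 12]
Step 2: demand=3,sold=3 ship[1->2]=2 ship[0->1]=2 prod=3 -> [7 3 11]
Step 3: demand=3,sold=3 ship[1->2]=2 ship[0->1]=2 prod=3 -> [8 3 10]
Step 4: demand=3,sold=3 ship[1->2]=2 ship[0->1]=2 prod=3 -> [9 3 9]
Step 5: demand=3,sold=3 ship[1->2]=2 ship[0->1]=2 prod=3 -> [10 3 8]
Step 6: demand=3,sold=3 ship[1->2]=2 ship[0->1]=2 prod=3 -> [11 3 7]
Step 7: demand=3,sold=3 ship[1->2]=2 ship[0->1]=2 prod=3 -> [12 3 6]
Step 8: demand=3,sold=3 ship[1->2]=2 ship[0->1]=2 prod=3 -> [13 3 5]
Step 9: demand=3,sold=3 ship[1->2]=2 ship[0->1]=2 prod=3 -> [14 3 4]
Step 10: demand=3,sold=3 ship[1->2]=2 ship[0->1]=2 prod=3 -> [15 3 3]
Step 11: demand=3,sold=3 ship[1->2]=2 ship[0->1]=2 prod=3 -> [16 3 2]
Step 12: demand=3,sold=2 ship[1->2]=2 ship[0->1]=2 prod=3 -> [17 3 2]
First stockout at step 12

12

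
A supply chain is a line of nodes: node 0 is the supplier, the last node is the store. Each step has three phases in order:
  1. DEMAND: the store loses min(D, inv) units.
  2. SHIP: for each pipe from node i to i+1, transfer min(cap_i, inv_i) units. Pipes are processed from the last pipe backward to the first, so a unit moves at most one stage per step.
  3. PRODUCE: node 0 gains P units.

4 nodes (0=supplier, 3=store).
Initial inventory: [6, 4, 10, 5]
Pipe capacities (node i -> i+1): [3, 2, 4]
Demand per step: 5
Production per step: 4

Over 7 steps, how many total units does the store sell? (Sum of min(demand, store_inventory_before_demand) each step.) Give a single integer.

Step 1: sold=5 (running total=5) -> [7 5 8 4]
Step 2: sold=4 (running total=9) -> [8 6 6 4]
Step 3: sold=4 (running total=13) -> [9 7 4 4]
Step 4: sold=4 (running total=17) -> [10 8 2 4]
Step 5: sold=4 (running total=21) -> [11 9 2 2]
Step 6: sold=2 (running total=23) -> [12 10 2 2]
Step 7: sold=2 (running total=25) -> [13 11 2 2]

Answer: 25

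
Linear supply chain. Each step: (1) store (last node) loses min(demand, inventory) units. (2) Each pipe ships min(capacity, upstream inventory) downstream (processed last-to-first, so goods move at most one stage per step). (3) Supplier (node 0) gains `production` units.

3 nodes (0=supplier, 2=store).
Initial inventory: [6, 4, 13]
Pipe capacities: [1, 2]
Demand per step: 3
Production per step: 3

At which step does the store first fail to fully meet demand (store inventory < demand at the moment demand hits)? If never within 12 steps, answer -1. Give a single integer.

Step 1: demand=3,sold=3 ship[1->2]=2 ship[0->1]=1 prod=3 -> [8 3 12]
Step 2: demand=3,sold=3 ship[1->2]=2 ship[0->1]=1 prod=3 -> [10 2 11]
Step 3: demand=3,sold=3 ship[1->2]=2 ship[0->1]=1 prod=3 -> [12 1 10]
Step 4: demand=3,sold=3 ship[1->2]=1 ship[0->1]=1 prod=3 -> [14 1 8]
Step 5: demand=3,sold=3 ship[1->2]=1 ship[0->1]=1 prod=3 -> [16 1 6]
Step 6: demand=3,sold=3 ship[1->2]=1 ship[0->1]=1 prod=3 -> [18 1 4]
Step 7: demand=3,sold=3 ship[1->2]=1 ship[0->1]=1 prod=3 -> [20 1 2]
Step 8: demand=3,sold=2 ship[1->2]=1 ship[0->1]=1 prod=3 -> [22 1 1]
Step 9: demand=3,sold=1 ship[1->2]=1 ship[0->1]=1 prod=3 -> [24 1 1]
Step 10: demand=3,sold=1 ship[1->2]=1 ship[0->1]=1 prod=3 -> [26 1 1]
Step 11: demand=3,sold=1 ship[1->2]=1 ship[0->1]=1 prod=3 -> [28 1 1]
Step 12: demand=3,sold=1 ship[1->2]=1 ship[0->1]=1 prod=3 -> [30 1 1]
First stockout at step 8

8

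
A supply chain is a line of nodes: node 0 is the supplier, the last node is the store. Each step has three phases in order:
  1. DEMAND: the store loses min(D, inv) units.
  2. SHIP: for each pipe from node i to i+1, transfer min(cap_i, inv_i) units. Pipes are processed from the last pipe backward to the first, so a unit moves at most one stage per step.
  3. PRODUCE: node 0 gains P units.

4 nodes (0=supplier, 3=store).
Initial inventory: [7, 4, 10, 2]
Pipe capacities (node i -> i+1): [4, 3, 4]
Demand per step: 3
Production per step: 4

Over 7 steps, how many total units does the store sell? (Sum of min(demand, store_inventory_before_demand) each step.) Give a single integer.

Step 1: sold=2 (running total=2) -> [7 5 9 4]
Step 2: sold=3 (running total=5) -> [7 6 8 5]
Step 3: sold=3 (running total=8) -> [7 7 7 6]
Step 4: sold=3 (running total=11) -> [7 8 6 7]
Step 5: sold=3 (running total=14) -> [7 9 5 8]
Step 6: sold=3 (running total=17) -> [7 10 4 9]
Step 7: sold=3 (running total=20) -> [7 11 3 10]

Answer: 20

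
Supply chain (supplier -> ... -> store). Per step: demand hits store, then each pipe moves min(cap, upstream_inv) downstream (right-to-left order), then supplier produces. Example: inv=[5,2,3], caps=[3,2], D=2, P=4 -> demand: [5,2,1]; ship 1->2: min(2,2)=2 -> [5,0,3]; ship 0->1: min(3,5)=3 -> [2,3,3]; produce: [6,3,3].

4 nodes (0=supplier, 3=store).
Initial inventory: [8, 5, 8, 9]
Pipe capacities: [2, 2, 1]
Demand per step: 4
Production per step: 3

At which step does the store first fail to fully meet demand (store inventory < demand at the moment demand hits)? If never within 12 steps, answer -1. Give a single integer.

Step 1: demand=4,sold=4 ship[2->3]=1 ship[1->2]=2 ship[0->1]=2 prod=3 -> [9 5 9 6]
Step 2: demand=4,sold=4 ship[2->3]=1 ship[1->2]=2 ship[0->1]=2 prod=3 -> [10 5 10 3]
Step 3: demand=4,sold=3 ship[2->3]=1 ship[1->2]=2 ship[0->1]=2 prod=3 -> [11 5 11 1]
Step 4: demand=4,sold=1 ship[2->3]=1 ship[1->2]=2 ship[0->1]=2 prod=3 -> [12 5 12 1]
Step 5: demand=4,sold=1 ship[2->3]=1 ship[1->2]=2 ship[0->1]=2 prod=3 -> [13 5 13 1]
Step 6: demand=4,sold=1 ship[2->3]=1 ship[1->2]=2 ship[0->1]=2 prod=3 -> [14 5 14 1]
Step 7: demand=4,sold=1 ship[2->3]=1 ship[1->2]=2 ship[0->1]=2 prod=3 -> [15 5 15 1]
Step 8: demand=4,sold=1 ship[2->3]=1 ship[1->2]=2 ship[0->1]=2 prod=3 -> [16 5 16 1]
Step 9: demand=4,sold=1 ship[2->3]=1 ship[1->2]=2 ship[0->1]=2 prod=3 -> [17 5 17 1]
Step 10: demand=4,sold=1 ship[2->3]=1 ship[1->2]=2 ship[0->1]=2 prod=3 -> [18 5 18 1]
Step 11: demand=4,sold=1 ship[2->3]=1 ship[1->2]=2 ship[0->1]=2 prod=3 -> [19 5 19 1]
Step 12: demand=4,sold=1 ship[2->3]=1 ship[1->2]=2 ship[0->1]=2 prod=3 -> [20 5 20 1]
First stockout at step 3

3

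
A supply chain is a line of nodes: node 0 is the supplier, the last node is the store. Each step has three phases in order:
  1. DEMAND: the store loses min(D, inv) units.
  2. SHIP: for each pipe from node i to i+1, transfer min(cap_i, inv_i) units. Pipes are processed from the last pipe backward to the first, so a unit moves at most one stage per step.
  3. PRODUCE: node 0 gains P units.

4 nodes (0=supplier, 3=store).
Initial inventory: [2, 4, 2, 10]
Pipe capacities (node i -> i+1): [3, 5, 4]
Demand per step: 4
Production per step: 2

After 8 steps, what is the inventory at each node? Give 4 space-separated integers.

Step 1: demand=4,sold=4 ship[2->3]=2 ship[1->2]=4 ship[0->1]=2 prod=2 -> inv=[2 2 4 8]
Step 2: demand=4,sold=4 ship[2->3]=4 ship[1->2]=2 ship[0->1]=2 prod=2 -> inv=[2 2 2 8]
Step 3: demand=4,sold=4 ship[2->3]=2 ship[1->2]=2 ship[0->1]=2 prod=2 -> inv=[2 2 2 6]
Step 4: demand=4,sold=4 ship[2->3]=2 ship[1->2]=2 ship[0->1]=2 prod=2 -> inv=[2 2 2 4]
Step 5: demand=4,sold=4 ship[2->3]=2 ship[1->2]=2 ship[0->1]=2 prod=2 -> inv=[2 2 2 2]
Step 6: demand=4,sold=2 ship[2->3]=2 ship[1->2]=2 ship[0->1]=2 prod=2 -> inv=[2 2 2 2]
Step 7: demand=4,sold=2 ship[2->3]=2 ship[1->2]=2 ship[0->1]=2 prod=2 -> inv=[2 2 2 2]
Step 8: demand=4,sold=2 ship[2->3]=2 ship[1->2]=2 ship[0->1]=2 prod=2 -> inv=[2 2 2 2]

2 2 2 2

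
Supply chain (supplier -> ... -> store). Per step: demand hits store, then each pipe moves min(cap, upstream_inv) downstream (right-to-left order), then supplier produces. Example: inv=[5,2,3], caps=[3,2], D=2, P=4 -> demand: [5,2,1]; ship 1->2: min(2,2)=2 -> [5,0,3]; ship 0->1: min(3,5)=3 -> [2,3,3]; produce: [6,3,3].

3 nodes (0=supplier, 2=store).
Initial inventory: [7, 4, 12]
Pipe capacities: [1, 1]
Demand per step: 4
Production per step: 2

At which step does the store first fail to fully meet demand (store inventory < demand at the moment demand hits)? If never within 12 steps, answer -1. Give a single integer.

Step 1: demand=4,sold=4 ship[1->2]=1 ship[0->1]=1 prod=2 -> [8 4 9]
Step 2: demand=4,sold=4 ship[1->2]=1 ship[0->1]=1 prod=2 -> [9 4 6]
Step 3: demand=4,sold=4 ship[1->2]=1 ship[0->1]=1 prod=2 -> [10 4 3]
Step 4: demand=4,sold=3 ship[1->2]=1 ship[0->1]=1 prod=2 -> [11 4 1]
Step 5: demand=4,sold=1 ship[1->2]=1 ship[0->1]=1 prod=2 -> [12 4 1]
Step 6: demand=4,sold=1 ship[1->2]=1 ship[0->1]=1 prod=2 -> [13 4 1]
Step 7: demand=4,sold=1 ship[1->2]=1 ship[0->1]=1 prod=2 -> [14 4 1]
Step 8: demand=4,sold=1 ship[1->2]=1 ship[0->1]=1 prod=2 -> [15 4 1]
Step 9: demand=4,sold=1 ship[1->2]=1 ship[0->1]=1 prod=2 -> [16 4 1]
Step 10: demand=4,sold=1 ship[1->2]=1 ship[0->1]=1 prod=2 -> [17 4 1]
Step 11: demand=4,sold=1 ship[1->2]=1 ship[0->1]=1 prod=2 -> [18 4 1]
Step 12: demand=4,sold=1 ship[1->2]=1 ship[0->1]=1 prod=2 -> [19 4 1]
First stockout at step 4

4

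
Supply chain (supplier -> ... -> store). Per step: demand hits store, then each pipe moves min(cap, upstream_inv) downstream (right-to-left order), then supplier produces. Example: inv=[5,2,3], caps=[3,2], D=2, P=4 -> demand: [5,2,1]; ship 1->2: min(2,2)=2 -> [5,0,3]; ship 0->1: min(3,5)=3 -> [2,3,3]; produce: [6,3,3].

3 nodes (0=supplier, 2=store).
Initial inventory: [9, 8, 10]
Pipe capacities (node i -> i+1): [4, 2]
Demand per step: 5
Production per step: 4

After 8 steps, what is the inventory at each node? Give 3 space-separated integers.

Step 1: demand=5,sold=5 ship[1->2]=2 ship[0->1]=4 prod=4 -> inv=[9 10 7]
Step 2: demand=5,sold=5 ship[1->2]=2 ship[0->1]=4 prod=4 -> inv=[9 12 4]
Step 3: demand=5,sold=4 ship[1->2]=2 ship[0->1]=4 prod=4 -> inv=[9 14 2]
Step 4: demand=5,sold=2 ship[1->2]=2 ship[0->1]=4 prod=4 -> inv=[9 16 2]
Step 5: demand=5,sold=2 ship[1->2]=2 ship[0->1]=4 prod=4 -> inv=[9 18 2]
Step 6: demand=5,sold=2 ship[1->2]=2 ship[0->1]=4 prod=4 -> inv=[9 20 2]
Step 7: demand=5,sold=2 ship[1->2]=2 ship[0->1]=4 prod=4 -> inv=[9 22 2]
Step 8: demand=5,sold=2 ship[1->2]=2 ship[0->1]=4 prod=4 -> inv=[9 24 2]

9 24 2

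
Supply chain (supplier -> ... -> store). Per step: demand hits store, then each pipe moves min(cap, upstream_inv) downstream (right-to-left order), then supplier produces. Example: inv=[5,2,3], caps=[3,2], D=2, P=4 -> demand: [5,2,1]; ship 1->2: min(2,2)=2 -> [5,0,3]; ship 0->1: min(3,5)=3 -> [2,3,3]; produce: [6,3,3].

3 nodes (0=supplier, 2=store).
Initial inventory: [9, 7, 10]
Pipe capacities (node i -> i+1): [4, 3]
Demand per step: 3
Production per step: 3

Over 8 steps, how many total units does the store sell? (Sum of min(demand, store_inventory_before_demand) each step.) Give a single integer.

Step 1: sold=3 (running total=3) -> [8 8 10]
Step 2: sold=3 (running total=6) -> [7 9 10]
Step 3: sold=3 (running total=9) -> [6 10 10]
Step 4: sold=3 (running total=12) -> [5 11 10]
Step 5: sold=3 (running total=15) -> [4 12 10]
Step 6: sold=3 (running total=18) -> [3 13 10]
Step 7: sold=3 (running total=21) -> [3 13 10]
Step 8: sold=3 (running total=24) -> [3 13 10]

Answer: 24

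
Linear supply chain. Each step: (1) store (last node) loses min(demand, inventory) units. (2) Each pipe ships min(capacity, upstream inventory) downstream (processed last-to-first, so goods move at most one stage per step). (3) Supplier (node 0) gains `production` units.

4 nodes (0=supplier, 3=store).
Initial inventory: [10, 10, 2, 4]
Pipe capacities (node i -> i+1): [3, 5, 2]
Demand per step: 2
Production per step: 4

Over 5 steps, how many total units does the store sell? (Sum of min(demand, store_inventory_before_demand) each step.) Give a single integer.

Answer: 10

Derivation:
Step 1: sold=2 (running total=2) -> [11 8 5 4]
Step 2: sold=2 (running total=4) -> [12 6 8 4]
Step 3: sold=2 (running total=6) -> [13 4 11 4]
Step 4: sold=2 (running total=8) -> [14 3 13 4]
Step 5: sold=2 (running total=10) -> [15 3 14 4]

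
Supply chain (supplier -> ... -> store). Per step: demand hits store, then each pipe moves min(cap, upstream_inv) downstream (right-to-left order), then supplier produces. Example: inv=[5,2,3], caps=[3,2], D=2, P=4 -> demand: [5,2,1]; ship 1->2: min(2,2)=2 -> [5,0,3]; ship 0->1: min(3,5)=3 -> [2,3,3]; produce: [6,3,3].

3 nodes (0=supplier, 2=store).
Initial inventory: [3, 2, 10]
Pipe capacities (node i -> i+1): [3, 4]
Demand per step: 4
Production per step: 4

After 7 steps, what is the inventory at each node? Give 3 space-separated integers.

Step 1: demand=4,sold=4 ship[1->2]=2 ship[0->1]=3 prod=4 -> inv=[4 3 8]
Step 2: demand=4,sold=4 ship[1->2]=3 ship[0->1]=3 prod=4 -> inv=[5 3 7]
Step 3: demand=4,sold=4 ship[1->2]=3 ship[0->1]=3 prod=4 -> inv=[6 3 6]
Step 4: demand=4,sold=4 ship[1->2]=3 ship[0->1]=3 prod=4 -> inv=[7 3 5]
Step 5: demand=4,sold=4 ship[1->2]=3 ship[0->1]=3 prod=4 -> inv=[8 3 4]
Step 6: demand=4,sold=4 ship[1->2]=3 ship[0->1]=3 prod=4 -> inv=[9 3 3]
Step 7: demand=4,sold=3 ship[1->2]=3 ship[0->1]=3 prod=4 -> inv=[10 3 3]

10 3 3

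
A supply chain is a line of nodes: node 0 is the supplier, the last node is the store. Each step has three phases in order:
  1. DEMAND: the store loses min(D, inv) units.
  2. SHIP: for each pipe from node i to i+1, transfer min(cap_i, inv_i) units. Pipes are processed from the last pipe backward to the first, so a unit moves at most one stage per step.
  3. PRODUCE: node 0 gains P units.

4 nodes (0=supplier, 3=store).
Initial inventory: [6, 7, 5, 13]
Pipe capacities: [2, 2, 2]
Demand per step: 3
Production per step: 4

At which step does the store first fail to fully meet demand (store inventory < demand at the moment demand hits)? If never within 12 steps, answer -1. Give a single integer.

Step 1: demand=3,sold=3 ship[2->3]=2 ship[1->2]=2 ship[0->1]=2 prod=4 -> [8 7 5 12]
Step 2: demand=3,sold=3 ship[2->3]=2 ship[1->2]=2 ship[0->1]=2 prod=4 -> [10 7 5 11]
Step 3: demand=3,sold=3 ship[2->3]=2 ship[1->2]=2 ship[0->1]=2 prod=4 -> [12 7 5 10]
Step 4: demand=3,sold=3 ship[2->3]=2 ship[1->2]=2 ship[0->1]=2 prod=4 -> [14 7 5 9]
Step 5: demand=3,sold=3 ship[2->3]=2 ship[1->2]=2 ship[0->1]=2 prod=4 -> [16 7 5 8]
Step 6: demand=3,sold=3 ship[2->3]=2 ship[1->2]=2 ship[0->1]=2 prod=4 -> [18 7 5 7]
Step 7: demand=3,sold=3 ship[2->3]=2 ship[1->2]=2 ship[0->1]=2 prod=4 -> [20 7 5 6]
Step 8: demand=3,sold=3 ship[2->3]=2 ship[1->2]=2 ship[0->1]=2 prod=4 -> [22 7 5 5]
Step 9: demand=3,sold=3 ship[2->3]=2 ship[1->2]=2 ship[0->1]=2 prod=4 -> [24 7 5 4]
Step 10: demand=3,sold=3 ship[2->3]=2 ship[1->2]=2 ship[0->1]=2 prod=4 -> [26 7 5 3]
Step 11: demand=3,sold=3 ship[2->3]=2 ship[1->2]=2 ship[0->1]=2 prod=4 -> [28 7 5 2]
Step 12: demand=3,sold=2 ship[2->3]=2 ship[1->2]=2 ship[0->1]=2 prod=4 -> [30 7 5 2]
First stockout at step 12

12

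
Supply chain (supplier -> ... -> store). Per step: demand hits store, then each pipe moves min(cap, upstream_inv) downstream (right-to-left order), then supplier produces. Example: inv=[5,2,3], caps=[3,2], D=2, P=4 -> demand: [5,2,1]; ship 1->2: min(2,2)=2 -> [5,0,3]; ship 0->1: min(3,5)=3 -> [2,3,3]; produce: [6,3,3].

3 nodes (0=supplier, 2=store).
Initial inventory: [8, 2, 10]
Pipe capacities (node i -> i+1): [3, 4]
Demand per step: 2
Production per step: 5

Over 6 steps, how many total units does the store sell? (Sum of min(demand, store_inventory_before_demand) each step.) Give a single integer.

Answer: 12

Derivation:
Step 1: sold=2 (running total=2) -> [10 3 10]
Step 2: sold=2 (running total=4) -> [12 3 11]
Step 3: sold=2 (running total=6) -> [14 3 12]
Step 4: sold=2 (running total=8) -> [16 3 13]
Step 5: sold=2 (running total=10) -> [18 3 14]
Step 6: sold=2 (running total=12) -> [20 3 15]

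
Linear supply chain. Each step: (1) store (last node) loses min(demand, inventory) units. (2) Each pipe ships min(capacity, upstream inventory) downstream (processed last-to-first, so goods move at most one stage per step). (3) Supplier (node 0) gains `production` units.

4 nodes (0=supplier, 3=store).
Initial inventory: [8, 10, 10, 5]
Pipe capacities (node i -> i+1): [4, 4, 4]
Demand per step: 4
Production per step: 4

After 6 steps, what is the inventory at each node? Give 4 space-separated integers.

Step 1: demand=4,sold=4 ship[2->3]=4 ship[1->2]=4 ship[0->1]=4 prod=4 -> inv=[8 10 10 5]
Step 2: demand=4,sold=4 ship[2->3]=4 ship[1->2]=4 ship[0->1]=4 prod=4 -> inv=[8 10 10 5]
Step 3: demand=4,sold=4 ship[2->3]=4 ship[1->2]=4 ship[0->1]=4 prod=4 -> inv=[8 10 10 5]
Step 4: demand=4,sold=4 ship[2->3]=4 ship[1->2]=4 ship[0->1]=4 prod=4 -> inv=[8 10 10 5]
Step 5: demand=4,sold=4 ship[2->3]=4 ship[1->2]=4 ship[0->1]=4 prod=4 -> inv=[8 10 10 5]
Step 6: demand=4,sold=4 ship[2->3]=4 ship[1->2]=4 ship[0->1]=4 prod=4 -> inv=[8 10 10 5]

8 10 10 5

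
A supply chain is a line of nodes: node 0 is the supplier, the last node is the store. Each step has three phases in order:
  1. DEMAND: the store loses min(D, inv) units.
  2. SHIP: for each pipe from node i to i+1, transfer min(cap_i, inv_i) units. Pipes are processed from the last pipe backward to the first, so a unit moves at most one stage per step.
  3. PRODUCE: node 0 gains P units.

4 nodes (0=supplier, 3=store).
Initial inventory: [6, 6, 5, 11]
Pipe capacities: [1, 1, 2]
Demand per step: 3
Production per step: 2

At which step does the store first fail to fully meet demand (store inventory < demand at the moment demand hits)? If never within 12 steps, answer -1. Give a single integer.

Step 1: demand=3,sold=3 ship[2->3]=2 ship[1->2]=1 ship[0->1]=1 prod=2 -> [7 6 4 10]
Step 2: demand=3,sold=3 ship[2->3]=2 ship[1->2]=1 ship[0->1]=1 prod=2 -> [8 6 3 9]
Step 3: demand=3,sold=3 ship[2->3]=2 ship[1->2]=1 ship[0->1]=1 prod=2 -> [9 6 2 8]
Step 4: demand=3,sold=3 ship[2->3]=2 ship[1->2]=1 ship[0->1]=1 prod=2 -> [10 6 1 7]
Step 5: demand=3,sold=3 ship[2->3]=1 ship[1->2]=1 ship[0->1]=1 prod=2 -> [11 6 1 5]
Step 6: demand=3,sold=3 ship[2->3]=1 ship[1->2]=1 ship[0->1]=1 prod=2 -> [12 6 1 3]
Step 7: demand=3,sold=3 ship[2->3]=1 ship[1->2]=1 ship[0->1]=1 prod=2 -> [13 6 1 1]
Step 8: demand=3,sold=1 ship[2->3]=1 ship[1->2]=1 ship[0->1]=1 prod=2 -> [14 6 1 1]
Step 9: demand=3,sold=1 ship[2->3]=1 ship[1->2]=1 ship[0->1]=1 prod=2 -> [15 6 1 1]
Step 10: demand=3,sold=1 ship[2->3]=1 ship[1->2]=1 ship[0->1]=1 prod=2 -> [16 6 1 1]
Step 11: demand=3,sold=1 ship[2->3]=1 ship[1->2]=1 ship[0->1]=1 prod=2 -> [17 6 1 1]
Step 12: demand=3,sold=1 ship[2->3]=1 ship[1->2]=1 ship[0->1]=1 prod=2 -> [18 6 1 1]
First stockout at step 8

8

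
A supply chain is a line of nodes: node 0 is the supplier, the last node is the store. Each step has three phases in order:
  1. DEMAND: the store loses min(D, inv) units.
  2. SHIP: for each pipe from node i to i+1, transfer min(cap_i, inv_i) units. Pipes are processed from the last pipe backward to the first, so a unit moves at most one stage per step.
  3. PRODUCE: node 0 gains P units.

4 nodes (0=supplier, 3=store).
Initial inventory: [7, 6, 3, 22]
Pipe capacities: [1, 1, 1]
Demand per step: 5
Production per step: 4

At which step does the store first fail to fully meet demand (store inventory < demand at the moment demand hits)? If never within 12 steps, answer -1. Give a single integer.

Step 1: demand=5,sold=5 ship[2->3]=1 ship[1->2]=1 ship[0->1]=1 prod=4 -> [10 6 3 18]
Step 2: demand=5,sold=5 ship[2->3]=1 ship[1->2]=1 ship[0->1]=1 prod=4 -> [13 6 3 14]
Step 3: demand=5,sold=5 ship[2->3]=1 ship[1->2]=1 ship[0->1]=1 prod=4 -> [16 6 3 10]
Step 4: demand=5,sold=5 ship[2->3]=1 ship[1->2]=1 ship[0->1]=1 prod=4 -> [19 6 3 6]
Step 5: demand=5,sold=5 ship[2->3]=1 ship[1->2]=1 ship[0->1]=1 prod=4 -> [22 6 3 2]
Step 6: demand=5,sold=2 ship[2->3]=1 ship[1->2]=1 ship[0->1]=1 prod=4 -> [25 6 3 1]
Step 7: demand=5,sold=1 ship[2->3]=1 ship[1->2]=1 ship[0->1]=1 prod=4 -> [28 6 3 1]
Step 8: demand=5,sold=1 ship[2->3]=1 ship[1->2]=1 ship[0->1]=1 prod=4 -> [31 6 3 1]
Step 9: demand=5,sold=1 ship[2->3]=1 ship[1->2]=1 ship[0->1]=1 prod=4 -> [34 6 3 1]
Step 10: demand=5,sold=1 ship[2->3]=1 ship[1->2]=1 ship[0->1]=1 prod=4 -> [37 6 3 1]
Step 11: demand=5,sold=1 ship[2->3]=1 ship[1->2]=1 ship[0->1]=1 prod=4 -> [40 6 3 1]
Step 12: demand=5,sold=1 ship[2->3]=1 ship[1->2]=1 ship[0->1]=1 prod=4 -> [43 6 3 1]
First stockout at step 6

6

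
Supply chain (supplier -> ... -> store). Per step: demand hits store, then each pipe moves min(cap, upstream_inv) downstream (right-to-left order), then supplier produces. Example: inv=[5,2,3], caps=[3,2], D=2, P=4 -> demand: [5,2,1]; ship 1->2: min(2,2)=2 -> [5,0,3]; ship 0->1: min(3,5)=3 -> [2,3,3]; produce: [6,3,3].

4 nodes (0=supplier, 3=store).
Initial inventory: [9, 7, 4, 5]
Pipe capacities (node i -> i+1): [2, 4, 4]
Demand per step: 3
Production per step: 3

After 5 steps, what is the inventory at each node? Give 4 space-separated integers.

Step 1: demand=3,sold=3 ship[2->3]=4 ship[1->2]=4 ship[0->1]=2 prod=3 -> inv=[10 5 4 6]
Step 2: demand=3,sold=3 ship[2->3]=4 ship[1->2]=4 ship[0->1]=2 prod=3 -> inv=[11 3 4 7]
Step 3: demand=3,sold=3 ship[2->3]=4 ship[1->2]=3 ship[0->1]=2 prod=3 -> inv=[12 2 3 8]
Step 4: demand=3,sold=3 ship[2->3]=3 ship[1->2]=2 ship[0->1]=2 prod=3 -> inv=[13 2 2 8]
Step 5: demand=3,sold=3 ship[2->3]=2 ship[1->2]=2 ship[0->1]=2 prod=3 -> inv=[14 2 2 7]

14 2 2 7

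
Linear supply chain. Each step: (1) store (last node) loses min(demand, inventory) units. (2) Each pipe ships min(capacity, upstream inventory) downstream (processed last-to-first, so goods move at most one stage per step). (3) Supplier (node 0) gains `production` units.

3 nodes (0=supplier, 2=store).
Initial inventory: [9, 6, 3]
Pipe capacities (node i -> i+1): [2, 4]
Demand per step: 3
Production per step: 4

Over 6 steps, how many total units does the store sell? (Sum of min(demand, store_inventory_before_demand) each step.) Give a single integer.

Step 1: sold=3 (running total=3) -> [11 4 4]
Step 2: sold=3 (running total=6) -> [13 2 5]
Step 3: sold=3 (running total=9) -> [15 2 4]
Step 4: sold=3 (running total=12) -> [17 2 3]
Step 5: sold=3 (running total=15) -> [19 2 2]
Step 6: sold=2 (running total=17) -> [21 2 2]

Answer: 17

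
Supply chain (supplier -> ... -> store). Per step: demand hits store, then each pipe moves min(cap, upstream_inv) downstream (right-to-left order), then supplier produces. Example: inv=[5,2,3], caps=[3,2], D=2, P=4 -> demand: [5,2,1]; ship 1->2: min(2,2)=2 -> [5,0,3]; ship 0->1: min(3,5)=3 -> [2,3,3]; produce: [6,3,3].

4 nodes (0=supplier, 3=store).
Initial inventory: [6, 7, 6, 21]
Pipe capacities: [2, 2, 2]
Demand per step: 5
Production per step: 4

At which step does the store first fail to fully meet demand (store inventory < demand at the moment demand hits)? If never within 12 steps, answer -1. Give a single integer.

Step 1: demand=5,sold=5 ship[2->3]=2 ship[1->2]=2 ship[0->1]=2 prod=4 -> [8 7 6 18]
Step 2: demand=5,sold=5 ship[2->3]=2 ship[1->2]=2 ship[0->1]=2 prod=4 -> [10 7 6 15]
Step 3: demand=5,sold=5 ship[2->3]=2 ship[1->2]=2 ship[0->1]=2 prod=4 -> [12 7 6 12]
Step 4: demand=5,sold=5 ship[2->3]=2 ship[1->2]=2 ship[0->1]=2 prod=4 -> [14 7 6 9]
Step 5: demand=5,sold=5 ship[2->3]=2 ship[1->2]=2 ship[0->1]=2 prod=4 -> [16 7 6 6]
Step 6: demand=5,sold=5 ship[2->3]=2 ship[1->2]=2 ship[0->1]=2 prod=4 -> [18 7 6 3]
Step 7: demand=5,sold=3 ship[2->3]=2 ship[1->2]=2 ship[0->1]=2 prod=4 -> [20 7 6 2]
Step 8: demand=5,sold=2 ship[2->3]=2 ship[1->2]=2 ship[0->1]=2 prod=4 -> [22 7 6 2]
Step 9: demand=5,sold=2 ship[2->3]=2 ship[1->2]=2 ship[0->1]=2 prod=4 -> [24 7 6 2]
Step 10: demand=5,sold=2 ship[2->3]=2 ship[1->2]=2 ship[0->1]=2 prod=4 -> [26 7 6 2]
Step 11: demand=5,sold=2 ship[2->3]=2 ship[1->2]=2 ship[0->1]=2 prod=4 -> [28 7 6 2]
Step 12: demand=5,sold=2 ship[2->3]=2 ship[1->2]=2 ship[0->1]=2 prod=4 -> [30 7 6 2]
First stockout at step 7

7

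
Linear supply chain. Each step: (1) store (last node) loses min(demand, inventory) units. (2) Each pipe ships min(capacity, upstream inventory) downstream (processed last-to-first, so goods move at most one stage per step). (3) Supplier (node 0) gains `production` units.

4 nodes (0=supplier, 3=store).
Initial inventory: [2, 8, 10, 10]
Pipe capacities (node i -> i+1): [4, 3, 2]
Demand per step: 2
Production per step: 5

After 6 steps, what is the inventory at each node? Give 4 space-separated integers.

Step 1: demand=2,sold=2 ship[2->3]=2 ship[1->2]=3 ship[0->1]=2 prod=5 -> inv=[5 7 11 10]
Step 2: demand=2,sold=2 ship[2->3]=2 ship[1->2]=3 ship[0->1]=4 prod=5 -> inv=[6 8 12 10]
Step 3: demand=2,sold=2 ship[2->3]=2 ship[1->2]=3 ship[0->1]=4 prod=5 -> inv=[7 9 13 10]
Step 4: demand=2,sold=2 ship[2->3]=2 ship[1->2]=3 ship[0->1]=4 prod=5 -> inv=[8 10 14 10]
Step 5: demand=2,sold=2 ship[2->3]=2 ship[1->2]=3 ship[0->1]=4 prod=5 -> inv=[9 11 15 10]
Step 6: demand=2,sold=2 ship[2->3]=2 ship[1->2]=3 ship[0->1]=4 prod=5 -> inv=[10 12 16 10]

10 12 16 10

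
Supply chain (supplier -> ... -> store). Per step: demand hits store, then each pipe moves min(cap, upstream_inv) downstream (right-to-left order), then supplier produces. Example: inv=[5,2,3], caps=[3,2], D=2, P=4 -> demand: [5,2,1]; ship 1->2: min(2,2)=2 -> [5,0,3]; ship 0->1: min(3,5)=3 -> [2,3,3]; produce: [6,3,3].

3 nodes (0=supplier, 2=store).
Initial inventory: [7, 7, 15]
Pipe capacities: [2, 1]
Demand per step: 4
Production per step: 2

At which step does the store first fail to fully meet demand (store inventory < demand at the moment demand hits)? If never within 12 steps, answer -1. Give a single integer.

Step 1: demand=4,sold=4 ship[1->2]=1 ship[0->1]=2 prod=2 -> [7 8 12]
Step 2: demand=4,sold=4 ship[1->2]=1 ship[0->1]=2 prod=2 -> [7 9 9]
Step 3: demand=4,sold=4 ship[1->2]=1 ship[0->1]=2 prod=2 -> [7 10 6]
Step 4: demand=4,sold=4 ship[1->2]=1 ship[0->1]=2 prod=2 -> [7 11 3]
Step 5: demand=4,sold=3 ship[1->2]=1 ship[0->1]=2 prod=2 -> [7 12 1]
Step 6: demand=4,sold=1 ship[1->2]=1 ship[0->1]=2 prod=2 -> [7 13 1]
Step 7: demand=4,sold=1 ship[1->2]=1 ship[0->1]=2 prod=2 -> [7 14 1]
Step 8: demand=4,sold=1 ship[1->2]=1 ship[0->1]=2 prod=2 -> [7 15 1]
Step 9: demand=4,sold=1 ship[1->2]=1 ship[0->1]=2 prod=2 -> [7 16 1]
Step 10: demand=4,sold=1 ship[1->2]=1 ship[0->1]=2 prod=2 -> [7 17 1]
Step 11: demand=4,sold=1 ship[1->2]=1 ship[0->1]=2 prod=2 -> [7 18 1]
Step 12: demand=4,sold=1 ship[1->2]=1 ship[0->1]=2 prod=2 -> [7 19 1]
First stockout at step 5

5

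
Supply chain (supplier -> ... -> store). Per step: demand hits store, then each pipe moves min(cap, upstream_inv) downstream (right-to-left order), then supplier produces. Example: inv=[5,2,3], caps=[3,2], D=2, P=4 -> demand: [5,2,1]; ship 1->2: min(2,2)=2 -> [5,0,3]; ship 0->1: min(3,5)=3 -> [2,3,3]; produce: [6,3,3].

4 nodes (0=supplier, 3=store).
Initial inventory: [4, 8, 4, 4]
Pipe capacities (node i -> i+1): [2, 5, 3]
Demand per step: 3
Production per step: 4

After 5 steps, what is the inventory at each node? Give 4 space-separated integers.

Step 1: demand=3,sold=3 ship[2->3]=3 ship[1->2]=5 ship[0->1]=2 prod=4 -> inv=[6 5 6 4]
Step 2: demand=3,sold=3 ship[2->3]=3 ship[1->2]=5 ship[0->1]=2 prod=4 -> inv=[8 2 8 4]
Step 3: demand=3,sold=3 ship[2->3]=3 ship[1->2]=2 ship[0->1]=2 prod=4 -> inv=[10 2 7 4]
Step 4: demand=3,sold=3 ship[2->3]=3 ship[1->2]=2 ship[0->1]=2 prod=4 -> inv=[12 2 6 4]
Step 5: demand=3,sold=3 ship[2->3]=3 ship[1->2]=2 ship[0->1]=2 prod=4 -> inv=[14 2 5 4]

14 2 5 4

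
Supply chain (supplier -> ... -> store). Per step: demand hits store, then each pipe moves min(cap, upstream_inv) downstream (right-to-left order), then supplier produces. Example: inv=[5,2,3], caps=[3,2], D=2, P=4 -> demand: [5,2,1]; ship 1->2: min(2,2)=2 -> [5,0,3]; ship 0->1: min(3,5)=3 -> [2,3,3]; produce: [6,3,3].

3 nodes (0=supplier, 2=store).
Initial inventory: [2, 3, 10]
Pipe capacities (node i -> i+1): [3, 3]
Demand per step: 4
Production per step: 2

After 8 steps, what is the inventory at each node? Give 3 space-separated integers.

Step 1: demand=4,sold=4 ship[1->2]=3 ship[0->1]=2 prod=2 -> inv=[2 2 9]
Step 2: demand=4,sold=4 ship[1->2]=2 ship[0->1]=2 prod=2 -> inv=[2 2 7]
Step 3: demand=4,sold=4 ship[1->2]=2 ship[0->1]=2 prod=2 -> inv=[2 2 5]
Step 4: demand=4,sold=4 ship[1->2]=2 ship[0->1]=2 prod=2 -> inv=[2 2 3]
Step 5: demand=4,sold=3 ship[1->2]=2 ship[0->1]=2 prod=2 -> inv=[2 2 2]
Step 6: demand=4,sold=2 ship[1->2]=2 ship[0->1]=2 prod=2 -> inv=[2 2 2]
Step 7: demand=4,sold=2 ship[1->2]=2 ship[0->1]=2 prod=2 -> inv=[2 2 2]
Step 8: demand=4,sold=2 ship[1->2]=2 ship[0->1]=2 prod=2 -> inv=[2 2 2]

2 2 2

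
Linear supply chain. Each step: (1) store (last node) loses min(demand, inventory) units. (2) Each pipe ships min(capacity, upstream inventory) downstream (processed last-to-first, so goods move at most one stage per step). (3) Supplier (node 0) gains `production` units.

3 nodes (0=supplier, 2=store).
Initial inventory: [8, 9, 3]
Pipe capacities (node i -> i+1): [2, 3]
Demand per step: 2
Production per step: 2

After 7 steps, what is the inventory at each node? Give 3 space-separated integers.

Step 1: demand=2,sold=2 ship[1->2]=3 ship[0->1]=2 prod=2 -> inv=[8 8 4]
Step 2: demand=2,sold=2 ship[1->2]=3 ship[0->1]=2 prod=2 -> inv=[8 7 5]
Step 3: demand=2,sold=2 ship[1->2]=3 ship[0->1]=2 prod=2 -> inv=[8 6 6]
Step 4: demand=2,sold=2 ship[1->2]=3 ship[0->1]=2 prod=2 -> inv=[8 5 7]
Step 5: demand=2,sold=2 ship[1->2]=3 ship[0->1]=2 prod=2 -> inv=[8 4 8]
Step 6: demand=2,sold=2 ship[1->2]=3 ship[0->1]=2 prod=2 -> inv=[8 3 9]
Step 7: demand=2,sold=2 ship[1->2]=3 ship[0->1]=2 prod=2 -> inv=[8 2 10]

8 2 10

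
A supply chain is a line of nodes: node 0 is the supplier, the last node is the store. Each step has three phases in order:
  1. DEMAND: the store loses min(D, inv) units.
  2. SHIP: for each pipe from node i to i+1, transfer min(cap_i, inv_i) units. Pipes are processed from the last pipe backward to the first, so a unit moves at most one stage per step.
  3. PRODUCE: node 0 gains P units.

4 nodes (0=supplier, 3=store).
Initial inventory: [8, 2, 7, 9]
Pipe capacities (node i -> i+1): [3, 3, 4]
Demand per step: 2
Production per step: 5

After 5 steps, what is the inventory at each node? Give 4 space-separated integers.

Step 1: demand=2,sold=2 ship[2->3]=4 ship[1->2]=2 ship[0->1]=3 prod=5 -> inv=[10 3 5 11]
Step 2: demand=2,sold=2 ship[2->3]=4 ship[1->2]=3 ship[0->1]=3 prod=5 -> inv=[12 3 4 13]
Step 3: demand=2,sold=2 ship[2->3]=4 ship[1->2]=3 ship[0->1]=3 prod=5 -> inv=[14 3 3 15]
Step 4: demand=2,sold=2 ship[2->3]=3 ship[1->2]=3 ship[0->1]=3 prod=5 -> inv=[16 3 3 16]
Step 5: demand=2,sold=2 ship[2->3]=3 ship[1->2]=3 ship[0->1]=3 prod=5 -> inv=[18 3 3 17]

18 3 3 17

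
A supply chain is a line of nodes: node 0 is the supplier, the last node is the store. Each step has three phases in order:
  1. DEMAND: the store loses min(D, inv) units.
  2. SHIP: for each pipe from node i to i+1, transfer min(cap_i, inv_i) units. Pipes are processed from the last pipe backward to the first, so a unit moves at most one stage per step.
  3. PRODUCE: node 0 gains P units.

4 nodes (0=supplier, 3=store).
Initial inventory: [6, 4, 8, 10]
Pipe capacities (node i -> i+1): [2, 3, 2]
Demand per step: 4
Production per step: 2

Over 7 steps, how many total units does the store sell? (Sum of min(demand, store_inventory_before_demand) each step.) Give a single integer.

Step 1: sold=4 (running total=4) -> [6 3 9 8]
Step 2: sold=4 (running total=8) -> [6 2 10 6]
Step 3: sold=4 (running total=12) -> [6 2 10 4]
Step 4: sold=4 (running total=16) -> [6 2 10 2]
Step 5: sold=2 (running total=18) -> [6 2 10 2]
Step 6: sold=2 (running total=20) -> [6 2 10 2]
Step 7: sold=2 (running total=22) -> [6 2 10 2]

Answer: 22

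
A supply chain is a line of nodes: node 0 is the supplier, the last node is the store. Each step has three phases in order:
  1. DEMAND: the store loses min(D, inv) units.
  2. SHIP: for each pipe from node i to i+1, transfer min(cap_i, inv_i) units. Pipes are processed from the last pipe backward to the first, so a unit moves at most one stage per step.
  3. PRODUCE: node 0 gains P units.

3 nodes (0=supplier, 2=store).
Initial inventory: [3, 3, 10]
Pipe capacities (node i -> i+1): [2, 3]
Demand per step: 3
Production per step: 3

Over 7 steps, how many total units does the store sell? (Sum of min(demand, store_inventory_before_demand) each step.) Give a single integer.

Answer: 21

Derivation:
Step 1: sold=3 (running total=3) -> [4 2 10]
Step 2: sold=3 (running total=6) -> [5 2 9]
Step 3: sold=3 (running total=9) -> [6 2 8]
Step 4: sold=3 (running total=12) -> [7 2 7]
Step 5: sold=3 (running total=15) -> [8 2 6]
Step 6: sold=3 (running total=18) -> [9 2 5]
Step 7: sold=3 (running total=21) -> [10 2 4]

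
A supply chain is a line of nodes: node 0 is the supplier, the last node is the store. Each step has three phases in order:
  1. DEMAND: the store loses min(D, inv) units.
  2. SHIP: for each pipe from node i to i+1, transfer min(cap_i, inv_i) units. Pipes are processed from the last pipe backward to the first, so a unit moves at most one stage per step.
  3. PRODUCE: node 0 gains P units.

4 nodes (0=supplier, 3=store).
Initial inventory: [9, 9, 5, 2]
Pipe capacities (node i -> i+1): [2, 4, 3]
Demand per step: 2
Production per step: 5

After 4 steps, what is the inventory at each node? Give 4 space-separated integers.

Step 1: demand=2,sold=2 ship[2->3]=3 ship[1->2]=4 ship[0->1]=2 prod=5 -> inv=[12 7 6 3]
Step 2: demand=2,sold=2 ship[2->3]=3 ship[1->2]=4 ship[0->1]=2 prod=5 -> inv=[15 5 7 4]
Step 3: demand=2,sold=2 ship[2->3]=3 ship[1->2]=4 ship[0->1]=2 prod=5 -> inv=[18 3 8 5]
Step 4: demand=2,sold=2 ship[2->3]=3 ship[1->2]=3 ship[0->1]=2 prod=5 -> inv=[21 2 8 6]

21 2 8 6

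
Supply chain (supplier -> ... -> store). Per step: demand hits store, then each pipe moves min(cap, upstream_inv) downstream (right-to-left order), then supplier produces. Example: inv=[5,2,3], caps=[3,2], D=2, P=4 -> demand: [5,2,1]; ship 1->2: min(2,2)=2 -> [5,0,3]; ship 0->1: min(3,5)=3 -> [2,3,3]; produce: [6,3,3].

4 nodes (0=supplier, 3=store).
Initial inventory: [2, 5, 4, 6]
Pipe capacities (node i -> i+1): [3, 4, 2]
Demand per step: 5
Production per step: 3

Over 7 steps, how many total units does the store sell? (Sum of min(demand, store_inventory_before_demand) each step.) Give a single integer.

Step 1: sold=5 (running total=5) -> [3 3 6 3]
Step 2: sold=3 (running total=8) -> [3 3 7 2]
Step 3: sold=2 (running total=10) -> [3 3 8 2]
Step 4: sold=2 (running total=12) -> [3 3 9 2]
Step 5: sold=2 (running total=14) -> [3 3 10 2]
Step 6: sold=2 (running total=16) -> [3 3 11 2]
Step 7: sold=2 (running total=18) -> [3 3 12 2]

Answer: 18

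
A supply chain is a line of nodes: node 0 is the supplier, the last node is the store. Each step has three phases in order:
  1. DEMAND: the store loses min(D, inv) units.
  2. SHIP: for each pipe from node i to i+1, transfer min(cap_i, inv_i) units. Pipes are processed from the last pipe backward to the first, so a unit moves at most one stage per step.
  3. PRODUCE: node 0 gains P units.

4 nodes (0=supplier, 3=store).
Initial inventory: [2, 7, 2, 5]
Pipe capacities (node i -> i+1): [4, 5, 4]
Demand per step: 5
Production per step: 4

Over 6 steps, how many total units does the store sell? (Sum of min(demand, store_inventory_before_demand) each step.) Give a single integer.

Answer: 23

Derivation:
Step 1: sold=5 (running total=5) -> [4 4 5 2]
Step 2: sold=2 (running total=7) -> [4 4 5 4]
Step 3: sold=4 (running total=11) -> [4 4 5 4]
Step 4: sold=4 (running total=15) -> [4 4 5 4]
Step 5: sold=4 (running total=19) -> [4 4 5 4]
Step 6: sold=4 (running total=23) -> [4 4 5 4]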